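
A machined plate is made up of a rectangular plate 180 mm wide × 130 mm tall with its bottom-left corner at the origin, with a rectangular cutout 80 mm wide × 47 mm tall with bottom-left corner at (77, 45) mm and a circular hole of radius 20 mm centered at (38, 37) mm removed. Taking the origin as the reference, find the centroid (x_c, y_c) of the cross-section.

plate: A = 180 × 130 = 23400.00, centroid at (90.00, 65.00).
hole 1: A = −(80 × 47) = -3760.00, centroid at (117.00, 68.50).
hole 2: A = −π·20² = -1256.64, centroid at (38.00, 37.00).
ΣA = 18383.36 mm²
ΣAx_c = (23400.00)(90.00) + (-3760.00)(117.00) + (-1256.64)(38.00) = 1618327.79 mm³
ΣAy_c = (23400.00)(65.00) + (-3760.00)(68.50) + (-1256.64)(37.00) = 1216944.43 mm³
x_c = 1618327.79 / 18383.36 = 88.03 mm
y_c = 1216944.43 / 18383.36 = 66.20 mm

x_c = 88.03 mm, y_c = 66.20 mm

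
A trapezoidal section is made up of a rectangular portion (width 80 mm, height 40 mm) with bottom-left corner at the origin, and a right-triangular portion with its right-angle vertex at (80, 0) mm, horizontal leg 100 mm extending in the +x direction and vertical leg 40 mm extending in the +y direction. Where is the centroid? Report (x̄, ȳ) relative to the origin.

x̄ = 68.21 mm, ȳ = 17.44 mm

rectangular portion: A = 80 × 40 = 3200.00, centroid at (40.00, 20.00).
triangular portion: A = ½·100·40 = 2000.00, centroid at (113.33, 13.33).
ΣA = 5200.00 mm², ΣAx̄ = 354666.67 mm³, ΣAȳ = 90666.67 mm³.
x̄ = 354666.67/5200.00 = 68.21 mm; ȳ = 90666.67/5200.00 = 17.44 mm.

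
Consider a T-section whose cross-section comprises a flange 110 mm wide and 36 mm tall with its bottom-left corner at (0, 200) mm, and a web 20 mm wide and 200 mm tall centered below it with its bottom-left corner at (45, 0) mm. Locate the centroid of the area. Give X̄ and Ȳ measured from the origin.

X̄ = 55.00 mm, Ȳ = 158.70 mm

Part | A | x̄ᵢ | ȳᵢ | A·x̄ᵢ | A·ȳᵢ
web | 4000.00 | 55.00 | 100.00 | 220000.00 | 400000.00
flange | 3960.00 | 55.00 | 218.00 | 217800.00 | 863280.00
Σ | 7960.00 |  |  | 437800.00 | 1263280.00
X̄ = 437800.00 / 7960.00 = 55.00 mm
Ȳ = 1263280.00 / 7960.00 = 158.70 mm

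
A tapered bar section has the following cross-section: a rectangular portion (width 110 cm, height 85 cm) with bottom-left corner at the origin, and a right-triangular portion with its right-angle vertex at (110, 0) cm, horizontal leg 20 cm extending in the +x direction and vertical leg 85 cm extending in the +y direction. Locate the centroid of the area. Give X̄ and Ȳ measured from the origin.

rectangular portion: A = 110 × 85 = 9350.00, centroid at (55.00, 42.50).
triangular portion: A = ½·20·85 = 850.00, centroid at (116.67, 28.33).
ΣA = 10200.00 cm²
ΣAX̄ = (9350.00)(55.00) + (850.00)(116.67) = 613416.67 cm³
ΣAȲ = (9350.00)(42.50) + (850.00)(28.33) = 421458.33 cm³
X̄ = 613416.67 / 10200.00 = 60.14 cm
Ȳ = 421458.33 / 10200.00 = 41.32 cm

X̄ = 60.14 cm, Ȳ = 41.32 cm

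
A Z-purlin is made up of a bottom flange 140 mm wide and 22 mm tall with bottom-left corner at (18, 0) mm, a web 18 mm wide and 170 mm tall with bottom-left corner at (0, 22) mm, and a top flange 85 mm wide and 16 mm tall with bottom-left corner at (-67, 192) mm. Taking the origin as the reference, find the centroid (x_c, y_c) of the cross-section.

x_c = 35.37 mm, y_c = 84.44 mm

bottom flange: A = 140 × 22 = 3080.00, centroid at (88.00, 11.00).
web: A = 18 × 170 = 3060.00, centroid at (9.00, 107.00).
top flange: A = 85 × 16 = 1360.00, centroid at (-24.50, 200.00).
ΣA = 7500.00 mm²
ΣAx_c = (3080.00)(88.00) + (3060.00)(9.00) + (1360.00)(-24.50) = 265260.00 mm³
ΣAy_c = (3080.00)(11.00) + (3060.00)(107.00) + (1360.00)(200.00) = 633300.00 mm³
x_c = 265260.00 / 7500.00 = 35.37 mm
y_c = 633300.00 / 7500.00 = 84.44 mm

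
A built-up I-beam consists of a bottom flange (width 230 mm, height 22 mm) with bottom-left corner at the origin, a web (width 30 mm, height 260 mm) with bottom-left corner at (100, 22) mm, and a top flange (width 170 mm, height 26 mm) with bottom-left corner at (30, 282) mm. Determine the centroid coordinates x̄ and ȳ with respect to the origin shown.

bottom flange: A = 230 × 22 = 5060.00, centroid at (115.00, 11.00).
web: A = 30 × 260 = 7800.00, centroid at (115.00, 152.00).
top flange: A = 170 × 26 = 4420.00, centroid at (115.00, 295.00).
ΣA = 17280.00 mm²
ΣAx̄ = (5060.00)(115.00) + (7800.00)(115.00) + (4420.00)(115.00) = 1987200.00 mm³
ΣAȳ = (5060.00)(11.00) + (7800.00)(152.00) + (4420.00)(295.00) = 2545160.00 mm³
x̄ = 1987200.00 / 17280.00 = 115.00 mm
ȳ = 2545160.00 / 17280.00 = 147.29 mm

x̄ = 115.00 mm, ȳ = 147.29 mm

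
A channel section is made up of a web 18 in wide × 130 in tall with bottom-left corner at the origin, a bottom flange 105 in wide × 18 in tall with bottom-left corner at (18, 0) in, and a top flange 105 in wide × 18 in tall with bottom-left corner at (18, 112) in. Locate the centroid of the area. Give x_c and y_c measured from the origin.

Part | A | x̄ᵢ | ȳᵢ | A·x̄ᵢ | A·ȳᵢ
web | 2340.00 | 9.00 | 65.00 | 21060.00 | 152100.00
bottom flange | 1890.00 | 70.50 | 9.00 | 133245.00 | 17010.00
top flange | 1890.00 | 70.50 | 121.00 | 133245.00 | 228690.00
Σ | 6120.00 |  |  | 287550.00 | 397800.00
x_c = 287550.00 / 6120.00 = 46.99 in
y_c = 397800.00 / 6120.00 = 65.00 in

x_c = 46.99 in, y_c = 65.00 in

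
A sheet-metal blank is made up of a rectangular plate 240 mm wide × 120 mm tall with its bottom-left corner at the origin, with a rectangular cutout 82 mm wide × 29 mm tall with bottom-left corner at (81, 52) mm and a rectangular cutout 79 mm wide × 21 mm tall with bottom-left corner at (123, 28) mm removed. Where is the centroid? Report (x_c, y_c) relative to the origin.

x_c = 116.96 mm, y_c = 60.82 mm

plate: A = 240 × 120 = 28800.00, centroid at (120.00, 60.00).
hole 1: A = −(82 × 29) = -2378.00, centroid at (122.00, 66.50).
hole 2: A = −(79 × 21) = -1659.00, centroid at (162.50, 38.50).
ΣA = 24763.00 mm²
ΣAx_c = (28800.00)(120.00) + (-2378.00)(122.00) + (-1659.00)(162.50) = 2896296.50 mm³
ΣAy_c = (28800.00)(60.00) + (-2378.00)(66.50) + (-1659.00)(38.50) = 1505991.50 mm³
x_c = 2896296.50 / 24763.00 = 116.96 mm
y_c = 1505991.50 / 24763.00 = 60.82 mm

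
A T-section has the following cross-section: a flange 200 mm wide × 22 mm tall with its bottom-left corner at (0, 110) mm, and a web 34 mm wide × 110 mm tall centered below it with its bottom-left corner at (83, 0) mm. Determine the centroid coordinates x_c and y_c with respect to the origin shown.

x_c = 100.00 mm, y_c = 90.68 mm

Part | A | x̄ᵢ | ȳᵢ | A·x̄ᵢ | A·ȳᵢ
web | 3740.00 | 100.00 | 55.00 | 374000.00 | 205700.00
flange | 4400.00 | 100.00 | 121.00 | 440000.00 | 532400.00
Σ | 8140.00 |  |  | 814000.00 | 738100.00
x_c = 814000.00 / 8140.00 = 100.00 mm
y_c = 738100.00 / 8140.00 = 90.68 mm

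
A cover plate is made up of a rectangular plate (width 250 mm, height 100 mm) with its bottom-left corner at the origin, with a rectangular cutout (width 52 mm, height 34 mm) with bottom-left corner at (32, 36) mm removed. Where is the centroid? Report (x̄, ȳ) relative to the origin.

Part | A | x̄ᵢ | ȳᵢ | A·x̄ᵢ | A·ȳᵢ
plate | 25000.00 | 125.00 | 50.00 | 3125000.00 | 1250000.00
hole | -1768.00 | 58.00 | 53.00 | -102544.00 | -93704.00
Σ | 23232.00 |  |  | 3022456.00 | 1156296.00
x̄ = 3022456.00 / 23232.00 = 130.10 mm
ȳ = 1156296.00 / 23232.00 = 49.77 mm

x̄ = 130.10 mm, ȳ = 49.77 mm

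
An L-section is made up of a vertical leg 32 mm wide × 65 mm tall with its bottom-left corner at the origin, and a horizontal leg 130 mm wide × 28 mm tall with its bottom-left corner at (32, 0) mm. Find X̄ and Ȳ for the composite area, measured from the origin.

X̄ = 67.55 mm, Ȳ = 20.73 mm

vertical leg: A = 32 × 65 = 2080.00, centroid at (16.00, 32.50).
horizontal leg: A = 130 × 28 = 3640.00, centroid at (97.00, 14.00).
ΣA = 5720.00 mm², ΣAX̄ = 386360.00 mm³, ΣAȲ = 118560.00 mm³.
X̄ = 386360.00/5720.00 = 67.55 mm; Ȳ = 118560.00/5720.00 = 20.73 mm.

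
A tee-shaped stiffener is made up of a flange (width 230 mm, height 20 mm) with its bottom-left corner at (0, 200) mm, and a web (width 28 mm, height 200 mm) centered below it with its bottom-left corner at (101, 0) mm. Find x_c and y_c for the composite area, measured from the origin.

x_c = 115.00 mm, y_c = 149.61 mm

web: A = 28 × 200 = 5600.00, centroid at (115.00, 100.00).
flange: A = 230 × 20 = 4600.00, centroid at (115.00, 210.00).
ΣA = 10200.00 mm²
ΣAx_c = (5600.00)(115.00) + (4600.00)(115.00) = 1173000.00 mm³
ΣAy_c = (5600.00)(100.00) + (4600.00)(210.00) = 1526000.00 mm³
x_c = 1173000.00 / 10200.00 = 115.00 mm
y_c = 1526000.00 / 10200.00 = 149.61 mm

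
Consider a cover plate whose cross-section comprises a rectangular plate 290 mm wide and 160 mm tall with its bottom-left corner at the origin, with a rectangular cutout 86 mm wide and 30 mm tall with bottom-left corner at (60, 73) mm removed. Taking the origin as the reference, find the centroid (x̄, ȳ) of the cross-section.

x̄ = 147.47 mm, ȳ = 79.53 mm

Part | A | x̄ᵢ | ȳᵢ | A·x̄ᵢ | A·ȳᵢ
plate | 46400.00 | 145.00 | 80.00 | 6728000.00 | 3712000.00
hole | -2580.00 | 103.00 | 88.00 | -265740.00 | -227040.00
Σ | 43820.00 |  |  | 6462260.00 | 3484960.00
x̄ = 6462260.00 / 43820.00 = 147.47 mm
ȳ = 3484960.00 / 43820.00 = 79.53 mm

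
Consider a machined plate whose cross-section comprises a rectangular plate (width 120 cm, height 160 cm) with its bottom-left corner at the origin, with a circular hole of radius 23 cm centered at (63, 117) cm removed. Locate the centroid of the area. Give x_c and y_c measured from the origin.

x_c = 59.72 cm, y_c = 76.49 cm

plate: A = 120 × 160 = 19200.00, centroid at (60.00, 80.00).
hole: A = −π·23² = -1661.90, centroid at (63.00, 117.00).
ΣA = 17538.10 cm², ΣAx_c = 1047300.14 cm³, ΣAy_c = 1341557.41 cm³.
x_c = 1047300.14/17538.10 = 59.72 cm; y_c = 1341557.41/17538.10 = 76.49 cm.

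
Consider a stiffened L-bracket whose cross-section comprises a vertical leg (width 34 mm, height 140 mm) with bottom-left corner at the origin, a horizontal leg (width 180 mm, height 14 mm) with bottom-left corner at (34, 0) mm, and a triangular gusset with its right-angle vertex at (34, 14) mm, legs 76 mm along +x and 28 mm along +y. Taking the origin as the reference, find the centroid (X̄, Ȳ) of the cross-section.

vertical leg: A = 34 × 140 = 4760.00, centroid at (17.00, 70.00).
horizontal leg: A = 180 × 14 = 2520.00, centroid at (124.00, 7.00).
gusset: A = ½·76·28 = 1064.00, centroid at (59.33, 23.33).
ΣA = 8344.00 mm², ΣAX̄ = 456530.67 mm³, ΣAȲ = 375666.67 mm³.
X̄ = 456530.67/8344.00 = 54.71 mm; Ȳ = 375666.67/8344.00 = 45.02 mm.

X̄ = 54.71 mm, Ȳ = 45.02 mm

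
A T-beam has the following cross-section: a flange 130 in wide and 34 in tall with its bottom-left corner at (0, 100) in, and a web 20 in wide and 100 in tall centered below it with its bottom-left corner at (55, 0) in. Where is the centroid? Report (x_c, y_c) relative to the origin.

x_c = 65.00 in, y_c = 96.13 in

Part | A | x̄ᵢ | ȳᵢ | A·x̄ᵢ | A·ȳᵢ
web | 2000.00 | 65.00 | 50.00 | 130000.00 | 100000.00
flange | 4420.00 | 65.00 | 117.00 | 287300.00 | 517140.00
Σ | 6420.00 |  |  | 417300.00 | 617140.00
x_c = 417300.00 / 6420.00 = 65.00 in
y_c = 617140.00 / 6420.00 = 96.13 in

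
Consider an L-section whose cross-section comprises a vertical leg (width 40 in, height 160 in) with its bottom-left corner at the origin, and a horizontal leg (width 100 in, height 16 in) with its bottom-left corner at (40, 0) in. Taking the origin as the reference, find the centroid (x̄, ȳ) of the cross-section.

vertical leg: A = 40 × 160 = 6400.00, centroid at (20.00, 80.00).
horizontal leg: A = 100 × 16 = 1600.00, centroid at (90.00, 8.00).
ΣA = 8000.00 in², ΣAx̄ = 272000.00 in³, ΣAȳ = 524800.00 in³.
x̄ = 272000.00/8000.00 = 34.00 in; ȳ = 524800.00/8000.00 = 65.60 in.

x̄ = 34.00 in, ȳ = 65.60 in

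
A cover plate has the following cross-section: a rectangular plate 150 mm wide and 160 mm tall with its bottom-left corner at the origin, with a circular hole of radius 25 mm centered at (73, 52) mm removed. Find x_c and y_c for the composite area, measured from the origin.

Part | A | x̄ᵢ | ȳᵢ | A·x̄ᵢ | A·ȳᵢ
plate | 24000.00 | 75.00 | 80.00 | 1800000.00 | 1920000.00
hole | -1963.50 | 73.00 | 52.00 | -143335.16 | -102101.76
Σ | 22036.50 |  |  | 1656664.84 | 1817898.24
x_c = 1656664.84 / 22036.50 = 75.18 mm
y_c = 1817898.24 / 22036.50 = 82.49 mm

x_c = 75.18 mm, y_c = 82.49 mm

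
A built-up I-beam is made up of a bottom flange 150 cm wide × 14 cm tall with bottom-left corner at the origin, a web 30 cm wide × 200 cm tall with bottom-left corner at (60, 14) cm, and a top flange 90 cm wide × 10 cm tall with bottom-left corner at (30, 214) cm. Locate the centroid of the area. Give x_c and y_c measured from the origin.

Part | A | x̄ᵢ | ȳᵢ | A·x̄ᵢ | A·ȳᵢ
bottom flange | 2100.00 | 75.00 | 7.00 | 157500.00 | 14700.00
web | 6000.00 | 75.00 | 114.00 | 450000.00 | 684000.00
top flange | 900.00 | 75.00 | 219.00 | 67500.00 | 197100.00
Σ | 9000.00 |  |  | 675000.00 | 895800.00
x_c = 675000.00 / 9000.00 = 75.00 cm
y_c = 895800.00 / 9000.00 = 99.53 cm

x_c = 75.00 cm, y_c = 99.53 cm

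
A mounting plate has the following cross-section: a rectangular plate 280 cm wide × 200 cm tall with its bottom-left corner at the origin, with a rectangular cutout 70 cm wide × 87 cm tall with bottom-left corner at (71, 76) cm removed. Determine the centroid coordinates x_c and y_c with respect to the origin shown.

x_c = 144.15 cm, y_c = 97.62 cm

plate: A = 280 × 200 = 56000.00, centroid at (140.00, 100.00).
hole: A = −(70 × 87) = -6090.00, centroid at (106.00, 119.50).
ΣA = 49910.00 cm², ΣAx_c = 7194460.00 cm³, ΣAy_c = 4872245.00 cm³.
x_c = 7194460.00/49910.00 = 144.15 cm; y_c = 4872245.00/49910.00 = 97.62 cm.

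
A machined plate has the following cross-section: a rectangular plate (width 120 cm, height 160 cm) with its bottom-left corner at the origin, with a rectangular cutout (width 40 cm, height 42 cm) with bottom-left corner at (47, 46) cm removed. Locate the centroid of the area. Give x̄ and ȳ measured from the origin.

Part | A | x̄ᵢ | ȳᵢ | A·x̄ᵢ | A·ȳᵢ
plate | 19200.00 | 60.00 | 80.00 | 1152000.00 | 1536000.00
hole | -1680.00 | 67.00 | 67.00 | -112560.00 | -112560.00
Σ | 17520.00 |  |  | 1039440.00 | 1423440.00
x̄ = 1039440.00 / 17520.00 = 59.33 cm
ȳ = 1423440.00 / 17520.00 = 81.25 cm

x̄ = 59.33 cm, ȳ = 81.25 cm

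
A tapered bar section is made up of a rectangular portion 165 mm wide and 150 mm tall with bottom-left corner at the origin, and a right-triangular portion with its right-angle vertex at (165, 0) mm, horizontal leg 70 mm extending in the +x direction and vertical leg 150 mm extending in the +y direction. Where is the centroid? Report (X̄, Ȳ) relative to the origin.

X̄ = 101.02 mm, Ȳ = 70.62 mm

rectangular portion: A = 165 × 150 = 24750.00, centroid at (82.50, 75.00).
triangular portion: A = ½·70·150 = 5250.00, centroid at (188.33, 50.00).
ΣA = 30000.00 mm², ΣAX̄ = 3030625.00 mm³, ΣAȲ = 2118750.00 mm³.
X̄ = 3030625.00/30000.00 = 101.02 mm; Ȳ = 2118750.00/30000.00 = 70.62 mm.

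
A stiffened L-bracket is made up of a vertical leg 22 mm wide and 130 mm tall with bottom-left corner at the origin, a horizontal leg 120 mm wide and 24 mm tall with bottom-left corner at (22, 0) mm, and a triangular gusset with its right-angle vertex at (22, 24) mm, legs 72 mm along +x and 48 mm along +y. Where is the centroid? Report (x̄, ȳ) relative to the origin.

x̄ = 46.48 mm, ȳ = 38.78 mm

Part | A | x̄ᵢ | ȳᵢ | A·x̄ᵢ | A·ȳᵢ
vertical leg | 2860.00 | 11.00 | 65.00 | 31460.00 | 185900.00
horizontal leg | 2880.00 | 82.00 | 12.00 | 236160.00 | 34560.00
gusset | 1728.00 | 46.00 | 40.00 | 79488.00 | 69120.00
Σ | 7468.00 |  |  | 347108.00 | 289580.00
x̄ = 347108.00 / 7468.00 = 46.48 mm
ȳ = 289580.00 / 7468.00 = 38.78 mm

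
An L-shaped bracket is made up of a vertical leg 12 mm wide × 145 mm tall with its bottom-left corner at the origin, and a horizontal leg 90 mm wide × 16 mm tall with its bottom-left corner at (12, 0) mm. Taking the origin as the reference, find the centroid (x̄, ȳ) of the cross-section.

vertical leg: A = 12 × 145 = 1740.00, centroid at (6.00, 72.50).
horizontal leg: A = 90 × 16 = 1440.00, centroid at (57.00, 8.00).
ΣA = 3180.00 mm²
ΣAx̄ = (1740.00)(6.00) + (1440.00)(57.00) = 92520.00 mm³
ΣAȳ = (1740.00)(72.50) + (1440.00)(8.00) = 137670.00 mm³
x̄ = 92520.00 / 3180.00 = 29.09 mm
ȳ = 137670.00 / 3180.00 = 43.29 mm

x̄ = 29.09 mm, ȳ = 43.29 mm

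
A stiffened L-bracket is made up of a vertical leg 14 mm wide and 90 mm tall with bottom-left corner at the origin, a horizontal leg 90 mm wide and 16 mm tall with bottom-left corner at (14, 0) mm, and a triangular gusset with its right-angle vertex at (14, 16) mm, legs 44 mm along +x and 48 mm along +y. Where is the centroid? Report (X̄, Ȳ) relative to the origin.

X̄ = 33.03 mm, Ȳ = 27.16 mm

vertical leg: A = 14 × 90 = 1260.00, centroid at (7.00, 45.00).
horizontal leg: A = 90 × 16 = 1440.00, centroid at (59.00, 8.00).
gusset: A = ½·44·48 = 1056.00, centroid at (28.67, 32.00).
ΣA = 3756.00 mm²
ΣAX̄ = (1260.00)(7.00) + (1440.00)(59.00) + (1056.00)(28.67) = 124052.00 mm³
ΣAȲ = (1260.00)(45.00) + (1440.00)(8.00) + (1056.00)(32.00) = 102012.00 mm³
X̄ = 124052.00 / 3756.00 = 33.03 mm
Ȳ = 102012.00 / 3756.00 = 27.16 mm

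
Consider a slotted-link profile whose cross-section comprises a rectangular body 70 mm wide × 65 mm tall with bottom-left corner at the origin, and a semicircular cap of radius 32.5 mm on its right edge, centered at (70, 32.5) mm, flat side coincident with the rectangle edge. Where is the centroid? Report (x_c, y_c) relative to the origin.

x_c = 48.04 mm, y_c = 32.50 mm

rectangular body: A = 70 × 65 = 4550.00, centroid at (35.00, 32.50).
semicircular end: A = ½π·32.5² = 1659.15, centroid at (83.79, 32.50).
ΣA = 6209.15 mm²
ΣAx_c = (4550.00)(35.00) + (1659.15)(83.79) = 298276.17 mm³
ΣAy_c = (4550.00)(32.50) + (1659.15)(32.50) = 201797.49 mm³
x_c = 298276.17 / 6209.15 = 48.04 mm
y_c = 201797.49 / 6209.15 = 32.50 mm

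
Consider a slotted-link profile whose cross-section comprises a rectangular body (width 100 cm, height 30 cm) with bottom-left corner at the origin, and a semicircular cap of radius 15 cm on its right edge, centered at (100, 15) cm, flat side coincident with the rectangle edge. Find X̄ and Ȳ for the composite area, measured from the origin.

rectangular body: A = 100 × 30 = 3000.00, centroid at (50.00, 15.00).
semicircular end: A = ½π·15² = 353.43, centroid at (106.37, 15.00).
ΣA = 3353.43 cm²
ΣAX̄ = (3000.00)(50.00) + (353.43)(106.37) = 187592.92 cm³
ΣAȲ = (3000.00)(15.00) + (353.43)(15.00) = 50301.44 cm³
X̄ = 187592.92 / 3353.43 = 55.94 cm
Ȳ = 50301.44 / 3353.43 = 15.00 cm

X̄ = 55.94 cm, Ȳ = 15.00 cm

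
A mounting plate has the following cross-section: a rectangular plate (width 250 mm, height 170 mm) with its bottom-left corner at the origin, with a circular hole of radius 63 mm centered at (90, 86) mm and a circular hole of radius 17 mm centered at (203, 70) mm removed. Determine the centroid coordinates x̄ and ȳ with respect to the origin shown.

x̄ = 137.55 mm, ȳ = 85.04 mm

Part | A | x̄ᵢ | ȳᵢ | A·x̄ᵢ | A·ȳᵢ
plate | 42500.00 | 125.00 | 85.00 | 5312500.00 | 3612500.00
hole 1 | -12468.98 | 90.00 | 86.00 | -1122208.31 | -1072332.39
hole 2 | -907.92 | 203.00 | 70.00 | -184307.82 | -63554.42
Σ | 29123.10 |  |  | 4005983.87 | 2476613.19
x̄ = 4005983.87 / 29123.10 = 137.55 mm
ȳ = 2476613.19 / 29123.10 = 85.04 mm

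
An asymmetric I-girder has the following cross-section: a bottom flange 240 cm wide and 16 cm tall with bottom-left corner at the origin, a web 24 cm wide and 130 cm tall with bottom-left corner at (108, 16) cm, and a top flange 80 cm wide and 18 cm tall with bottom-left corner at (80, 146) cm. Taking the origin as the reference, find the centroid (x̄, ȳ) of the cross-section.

x̄ = 120.00 cm, ȳ = 60.31 cm

bottom flange: A = 240 × 16 = 3840.00, centroid at (120.00, 8.00).
web: A = 24 × 130 = 3120.00, centroid at (120.00, 81.00).
top flange: A = 80 × 18 = 1440.00, centroid at (120.00, 155.00).
ΣA = 8400.00 cm²
ΣAx̄ = (3840.00)(120.00) + (3120.00)(120.00) + (1440.00)(120.00) = 1008000.00 cm³
ΣAȳ = (3840.00)(8.00) + (3120.00)(81.00) + (1440.00)(155.00) = 506640.00 cm³
x̄ = 1008000.00 / 8400.00 = 120.00 cm
ȳ = 506640.00 / 8400.00 = 60.31 cm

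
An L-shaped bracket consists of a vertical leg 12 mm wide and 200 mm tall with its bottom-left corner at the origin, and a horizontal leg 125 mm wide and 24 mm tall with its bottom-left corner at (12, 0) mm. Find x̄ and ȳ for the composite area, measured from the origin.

x̄ = 44.06 mm, ȳ = 51.11 mm

vertical leg: A = 12 × 200 = 2400.00, centroid at (6.00, 100.00).
horizontal leg: A = 125 × 24 = 3000.00, centroid at (74.50, 12.00).
ΣA = 5400.00 mm², ΣAx̄ = 237900.00 mm³, ΣAȳ = 276000.00 mm³.
x̄ = 237900.00/5400.00 = 44.06 mm; ȳ = 276000.00/5400.00 = 51.11 mm.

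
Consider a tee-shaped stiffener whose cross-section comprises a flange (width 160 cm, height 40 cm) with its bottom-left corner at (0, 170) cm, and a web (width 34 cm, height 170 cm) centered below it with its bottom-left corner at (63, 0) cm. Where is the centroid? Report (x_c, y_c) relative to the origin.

x_c = 80.00 cm, y_c = 140.17 cm

web: A = 34 × 170 = 5780.00, centroid at (80.00, 85.00).
flange: A = 160 × 40 = 6400.00, centroid at (80.00, 190.00).
ΣA = 12180.00 cm²
ΣAx_c = (5780.00)(80.00) + (6400.00)(80.00) = 974400.00 cm³
ΣAy_c = (5780.00)(85.00) + (6400.00)(190.00) = 1707300.00 cm³
x_c = 974400.00 / 12180.00 = 80.00 cm
y_c = 1707300.00 / 12180.00 = 140.17 cm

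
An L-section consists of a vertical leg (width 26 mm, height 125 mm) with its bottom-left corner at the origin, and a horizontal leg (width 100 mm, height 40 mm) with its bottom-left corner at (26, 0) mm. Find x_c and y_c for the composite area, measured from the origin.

x_c = 47.76 mm, y_c = 39.05 mm

vertical leg: A = 26 × 125 = 3250.00, centroid at (13.00, 62.50).
horizontal leg: A = 100 × 40 = 4000.00, centroid at (76.00, 20.00).
ΣA = 7250.00 mm²
ΣAx_c = (3250.00)(13.00) + (4000.00)(76.00) = 346250.00 mm³
ΣAy_c = (3250.00)(62.50) + (4000.00)(20.00) = 283125.00 mm³
x_c = 346250.00 / 7250.00 = 47.76 mm
y_c = 283125.00 / 7250.00 = 39.05 mm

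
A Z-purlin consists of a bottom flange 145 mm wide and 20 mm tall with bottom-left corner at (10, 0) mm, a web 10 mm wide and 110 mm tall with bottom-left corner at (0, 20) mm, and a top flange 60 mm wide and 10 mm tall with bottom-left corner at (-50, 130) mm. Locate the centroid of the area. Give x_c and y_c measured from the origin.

bottom flange: A = 145 × 20 = 2900.00, centroid at (82.50, 10.00).
web: A = 10 × 110 = 1100.00, centroid at (5.00, 75.00).
top flange: A = 60 × 10 = 600.00, centroid at (-20.00, 135.00).
ΣA = 4600.00 mm²
ΣAx_c = (2900.00)(82.50) + (1100.00)(5.00) + (600.00)(-20.00) = 232750.00 mm³
ΣAy_c = (2900.00)(10.00) + (1100.00)(75.00) + (600.00)(135.00) = 192500.00 mm³
x_c = 232750.00 / 4600.00 = 50.60 mm
y_c = 192500.00 / 4600.00 = 41.85 mm

x_c = 50.60 mm, y_c = 41.85 mm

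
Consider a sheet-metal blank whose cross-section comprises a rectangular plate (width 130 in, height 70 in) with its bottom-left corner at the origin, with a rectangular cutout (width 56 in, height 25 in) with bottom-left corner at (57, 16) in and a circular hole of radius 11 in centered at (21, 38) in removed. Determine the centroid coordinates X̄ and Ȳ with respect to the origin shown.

plate: A = 130 × 70 = 9100.00, centroid at (65.00, 35.00).
hole 1: A = −(56 × 25) = -1400.00, centroid at (85.00, 28.50).
hole 2: A = −π·11² = -380.13, centroid at (21.00, 38.00).
ΣA = 7319.87 in², ΣAX̄ = 464517.21 in³, ΣAȲ = 264154.96 in³.
X̄ = 464517.21/7319.87 = 63.46 in; Ȳ = 264154.96/7319.87 = 36.09 in.

X̄ = 63.46 in, Ȳ = 36.09 in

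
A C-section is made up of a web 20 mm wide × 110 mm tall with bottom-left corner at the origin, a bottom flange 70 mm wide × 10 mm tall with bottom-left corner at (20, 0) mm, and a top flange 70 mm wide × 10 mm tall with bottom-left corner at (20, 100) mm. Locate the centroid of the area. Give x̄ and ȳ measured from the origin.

web: A = 20 × 110 = 2200.00, centroid at (10.00, 55.00).
bottom flange: A = 70 × 10 = 700.00, centroid at (55.00, 5.00).
top flange: A = 70 × 10 = 700.00, centroid at (55.00, 105.00).
ΣA = 3600.00 mm², ΣAx̄ = 99000.00 mm³, ΣAȳ = 198000.00 mm³.
x̄ = 99000.00/3600.00 = 27.50 mm; ȳ = 198000.00/3600.00 = 55.00 mm.

x̄ = 27.50 mm, ȳ = 55.00 mm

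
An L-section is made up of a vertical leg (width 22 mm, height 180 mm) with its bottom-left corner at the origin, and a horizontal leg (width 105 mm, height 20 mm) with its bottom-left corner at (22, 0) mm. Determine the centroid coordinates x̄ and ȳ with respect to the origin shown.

x̄ = 33.00 mm, ȳ = 62.28 mm

vertical leg: A = 22 × 180 = 3960.00, centroid at (11.00, 90.00).
horizontal leg: A = 105 × 20 = 2100.00, centroid at (74.50, 10.00).
ΣA = 6060.00 mm², ΣAx̄ = 200010.00 mm³, ΣAȳ = 377400.00 mm³.
x̄ = 200010.00/6060.00 = 33.00 mm; ȳ = 377400.00/6060.00 = 62.28 mm.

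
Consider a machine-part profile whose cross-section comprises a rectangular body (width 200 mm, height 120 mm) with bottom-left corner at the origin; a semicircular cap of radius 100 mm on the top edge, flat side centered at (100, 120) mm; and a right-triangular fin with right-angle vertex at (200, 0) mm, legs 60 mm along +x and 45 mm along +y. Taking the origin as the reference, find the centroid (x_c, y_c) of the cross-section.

x_c = 103.95 mm, y_c = 97.71 mm

rectangular body: A = 200 × 120 = 24000.00, centroid at (100.00, 60.00).
semicircular top: A = ½π·100² = 15707.96, centroid at (100.00, 162.44).
triangular fin: A = ½·60·45 = 1350.00, centroid at (220.00, 15.00).
ΣA = 41057.96 mm²
ΣAx_c = (24000.00)(100.00) + (15707.96)(100.00) + (1350.00)(220.00) = 4267796.33 mm³
ΣAy_c = (24000.00)(60.00) + (15707.96)(162.44) + (1350.00)(15.00) = 4011872.26 mm³
x_c = 4267796.33 / 41057.96 = 103.95 mm
y_c = 4011872.26 / 41057.96 = 97.71 mm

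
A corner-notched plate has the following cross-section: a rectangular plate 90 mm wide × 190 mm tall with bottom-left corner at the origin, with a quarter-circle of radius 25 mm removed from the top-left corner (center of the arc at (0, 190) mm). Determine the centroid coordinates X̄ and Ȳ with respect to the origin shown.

X̄ = 46.02 mm, Ȳ = 92.51 mm

plate: A = 90 × 190 = 17100.00, centroid at (45.00, 95.00).
removed quarter-circle: A = −¼π·25² = -490.87, centroid at (10.61, 179.39).
ΣA = 16609.13 mm², ΣAX̄ = 764291.67 mm³, ΣAȲ = 1536442.30 mm³.
X̄ = 764291.67/16609.13 = 46.02 mm; Ȳ = 1536442.30/16609.13 = 92.51 mm.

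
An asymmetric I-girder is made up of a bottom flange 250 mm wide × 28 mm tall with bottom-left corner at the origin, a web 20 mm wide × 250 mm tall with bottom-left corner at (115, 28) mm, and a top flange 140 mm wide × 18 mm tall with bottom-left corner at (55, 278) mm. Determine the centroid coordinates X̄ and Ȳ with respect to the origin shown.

Part | A | x̄ᵢ | ȳᵢ | A·x̄ᵢ | A·ȳᵢ
bottom flange | 7000.00 | 125.00 | 14.00 | 875000.00 | 98000.00
web | 5000.00 | 125.00 | 153.00 | 625000.00 | 765000.00
top flange | 2520.00 | 125.00 | 287.00 | 315000.00 | 723240.00
Σ | 14520.00 |  |  | 1815000.00 | 1586240.00
X̄ = 1815000.00 / 14520.00 = 125.00 mm
Ȳ = 1586240.00 / 14520.00 = 109.25 mm

X̄ = 125.00 mm, Ȳ = 109.25 mm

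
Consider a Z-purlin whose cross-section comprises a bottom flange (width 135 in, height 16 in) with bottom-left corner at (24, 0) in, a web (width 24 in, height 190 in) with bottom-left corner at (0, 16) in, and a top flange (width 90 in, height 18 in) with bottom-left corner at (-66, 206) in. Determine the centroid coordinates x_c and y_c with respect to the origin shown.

x_c = 26.18 in, y_c = 104.53 in

bottom flange: A = 135 × 16 = 2160.00, centroid at (91.50, 8.00).
web: A = 24 × 190 = 4560.00, centroid at (12.00, 111.00).
top flange: A = 90 × 18 = 1620.00, centroid at (-21.00, 215.00).
ΣA = 8340.00 in²
ΣAx_c = (2160.00)(91.50) + (4560.00)(12.00) + (1620.00)(-21.00) = 218340.00 in³
ΣAy_c = (2160.00)(8.00) + (4560.00)(111.00) + (1620.00)(215.00) = 871740.00 in³
x_c = 218340.00 / 8340.00 = 26.18 in
y_c = 871740.00 / 8340.00 = 104.53 in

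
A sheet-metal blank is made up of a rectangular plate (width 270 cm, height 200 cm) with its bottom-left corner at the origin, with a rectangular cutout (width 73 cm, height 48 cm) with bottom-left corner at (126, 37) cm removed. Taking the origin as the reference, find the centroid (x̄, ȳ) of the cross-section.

plate: A = 270 × 200 = 54000.00, centroid at (135.00, 100.00).
hole: A = −(73 × 48) = -3504.00, centroid at (162.50, 61.00).
ΣA = 50496.00 cm²
ΣAx̄ = (54000.00)(135.00) + (-3504.00)(162.50) = 6720600.00 cm³
ΣAȳ = (54000.00)(100.00) + (-3504.00)(61.00) = 5186256.00 cm³
x̄ = 6720600.00 / 50496.00 = 133.09 cm
ȳ = 5186256.00 / 50496.00 = 102.71 cm

x̄ = 133.09 cm, ȳ = 102.71 cm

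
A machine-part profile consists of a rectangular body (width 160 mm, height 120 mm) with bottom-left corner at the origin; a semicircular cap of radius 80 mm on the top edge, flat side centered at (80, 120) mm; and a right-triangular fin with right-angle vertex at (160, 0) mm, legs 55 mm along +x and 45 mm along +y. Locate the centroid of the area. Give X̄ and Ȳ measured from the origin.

X̄ = 83.99 mm, Ȳ = 89.15 mm

Part | A | x̄ᵢ | ȳᵢ | A·x̄ᵢ | A·ȳᵢ
rectangular body | 19200.00 | 80.00 | 60.00 | 1536000.00 | 1152000.00
semicircular top | 10053.10 | 80.00 | 153.95 | 804247.72 | 1547704.91
triangular fin | 1237.50 | 178.33 | 15.00 | 220687.50 | 18562.50
Σ | 30490.60 |  |  | 2560935.22 | 2718267.41
X̄ = 2560935.22 / 30490.60 = 83.99 mm
Ȳ = 2718267.41 / 30490.60 = 89.15 mm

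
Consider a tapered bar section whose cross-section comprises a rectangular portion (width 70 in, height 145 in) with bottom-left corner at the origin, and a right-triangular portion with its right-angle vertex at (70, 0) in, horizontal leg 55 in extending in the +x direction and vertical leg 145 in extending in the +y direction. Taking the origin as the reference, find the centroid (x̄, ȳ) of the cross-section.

rectangular portion: A = 70 × 145 = 10150.00, centroid at (35.00, 72.50).
triangular portion: A = ½·55·145 = 3987.50, centroid at (88.33, 48.33).
ΣA = 14137.50 in²
ΣAx̄ = (10150.00)(35.00) + (3987.50)(88.33) = 707479.17 in³
ΣAȳ = (10150.00)(72.50) + (3987.50)(48.33) = 928604.17 in³
x̄ = 707479.17 / 14137.50 = 50.04 in
ȳ = 928604.17 / 14137.50 = 65.68 in

x̄ = 50.04 in, ȳ = 65.68 in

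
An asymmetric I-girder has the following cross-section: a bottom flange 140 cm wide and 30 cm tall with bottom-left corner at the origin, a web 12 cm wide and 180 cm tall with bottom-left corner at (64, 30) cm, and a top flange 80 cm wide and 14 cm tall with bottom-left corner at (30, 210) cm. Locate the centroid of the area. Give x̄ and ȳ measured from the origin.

Part | A | x̄ᵢ | ȳᵢ | A·x̄ᵢ | A·ȳᵢ
bottom flange | 4200.00 | 70.00 | 15.00 | 294000.00 | 63000.00
web | 2160.00 | 70.00 | 120.00 | 151200.00 | 259200.00
top flange | 1120.00 | 70.00 | 217.00 | 78400.00 | 243040.00
Σ | 7480.00 |  |  | 523600.00 | 565240.00
x̄ = 523600.00 / 7480.00 = 70.00 cm
ȳ = 565240.00 / 7480.00 = 75.57 cm

x̄ = 70.00 cm, ȳ = 75.57 cm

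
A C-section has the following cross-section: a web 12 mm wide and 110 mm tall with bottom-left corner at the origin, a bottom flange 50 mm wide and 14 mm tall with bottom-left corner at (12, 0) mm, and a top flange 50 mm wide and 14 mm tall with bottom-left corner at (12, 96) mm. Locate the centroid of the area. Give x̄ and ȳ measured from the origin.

Part | A | x̄ᵢ | ȳᵢ | A·x̄ᵢ | A·ȳᵢ
web | 1320.00 | 6.00 | 55.00 | 7920.00 | 72600.00
bottom flange | 700.00 | 37.00 | 7.00 | 25900.00 | 4900.00
top flange | 700.00 | 37.00 | 103.00 | 25900.00 | 72100.00
Σ | 2720.00 |  |  | 59720.00 | 149600.00
x̄ = 59720.00 / 2720.00 = 21.96 mm
ȳ = 149600.00 / 2720.00 = 55.00 mm

x̄ = 21.96 mm, ȳ = 55.00 mm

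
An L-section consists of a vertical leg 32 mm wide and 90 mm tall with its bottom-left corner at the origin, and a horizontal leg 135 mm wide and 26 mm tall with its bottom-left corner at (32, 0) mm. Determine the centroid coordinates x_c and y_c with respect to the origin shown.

Part | A | x̄ᵢ | ȳᵢ | A·x̄ᵢ | A·ȳᵢ
vertical leg | 2880.00 | 16.00 | 45.00 | 46080.00 | 129600.00
horizontal leg | 3510.00 | 99.50 | 13.00 | 349245.00 | 45630.00
Σ | 6390.00 |  |  | 395325.00 | 175230.00
x_c = 395325.00 / 6390.00 = 61.87 mm
y_c = 175230.00 / 6390.00 = 27.42 mm

x_c = 61.87 mm, y_c = 27.42 mm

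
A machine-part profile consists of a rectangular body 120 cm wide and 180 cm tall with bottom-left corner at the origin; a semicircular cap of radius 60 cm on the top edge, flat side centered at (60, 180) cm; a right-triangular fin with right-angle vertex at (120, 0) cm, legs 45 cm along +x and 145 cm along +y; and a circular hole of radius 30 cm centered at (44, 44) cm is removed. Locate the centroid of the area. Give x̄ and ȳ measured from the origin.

x̄ = 70.47 cm, ȳ = 113.37 cm

rectangular body: A = 120 × 180 = 21600.00, centroid at (60.00, 90.00).
semicircular top: A = ½π·60² = 5654.87, centroid at (60.00, 205.46).
triangular fin: A = ½·45·145 = 3262.50, centroid at (135.00, 48.33).
hole: A = −π·30² = -2827.43, centroid at (44.00, 44.00).
ΣA = 27689.93 cm²
ΣAx̄ = (21600.00)(60.00) + (5654.87)(60.00) + (3262.50)(135.00) + (-2827.43)(44.00) = 1951322.44 cm³
ΣAȳ = (21600.00)(90.00) + (5654.87)(205.46) + (3262.50)(48.33) + (-2827.43)(44.00) = 3139156.45 cm³
x̄ = 1951322.44 / 27689.93 = 70.47 cm
ȳ = 3139156.45 / 27689.93 = 113.37 cm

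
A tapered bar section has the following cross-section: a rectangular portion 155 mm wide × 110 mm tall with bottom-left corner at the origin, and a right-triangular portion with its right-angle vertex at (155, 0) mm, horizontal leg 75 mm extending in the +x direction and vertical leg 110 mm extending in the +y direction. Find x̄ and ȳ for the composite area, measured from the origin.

x̄ = 97.47 mm, ȳ = 51.43 mm

Part | A | x̄ᵢ | ȳᵢ | A·x̄ᵢ | A·ȳᵢ
rectangular portion | 17050.00 | 77.50 | 55.00 | 1321375.00 | 937750.00
triangular portion | 4125.00 | 180.00 | 36.67 | 742500.00 | 151250.00
Σ | 21175.00 |  |  | 2063875.00 | 1089000.00
x̄ = 2063875.00 / 21175.00 = 97.47 mm
ȳ = 1089000.00 / 21175.00 = 51.43 mm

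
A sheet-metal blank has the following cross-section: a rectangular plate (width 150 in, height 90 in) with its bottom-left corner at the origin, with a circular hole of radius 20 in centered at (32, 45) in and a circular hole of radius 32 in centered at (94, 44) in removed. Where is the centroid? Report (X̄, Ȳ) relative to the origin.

Part | A | x̄ᵢ | ȳᵢ | A·x̄ᵢ | A·ȳᵢ
plate | 13500.00 | 75.00 | 45.00 | 1012500.00 | 607500.00
hole 1 | -1256.64 | 32.00 | 45.00 | -40212.39 | -56548.67
hole 2 | -3216.99 | 94.00 | 44.00 | -302397.14 | -141547.60
Σ | 9026.37 |  |  | 669890.47 | 409403.73
X̄ = 669890.47 / 9026.37 = 74.21 in
Ȳ = 409403.73 / 9026.37 = 45.36 in

X̄ = 74.21 in, Ȳ = 45.36 in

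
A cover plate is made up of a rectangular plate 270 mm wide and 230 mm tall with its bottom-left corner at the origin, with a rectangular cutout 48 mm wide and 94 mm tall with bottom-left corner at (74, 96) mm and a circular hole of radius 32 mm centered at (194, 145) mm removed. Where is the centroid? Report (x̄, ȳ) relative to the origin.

plate: A = 270 × 230 = 62100.00, centroid at (135.00, 115.00).
hole 1: A = −(48 × 94) = -4512.00, centroid at (98.00, 143.00).
hole 2: A = −π·32² = -3216.99, centroid at (194.00, 145.00).
ΣA = 54371.01 mm²
ΣAx̄ = (62100.00)(135.00) + (-4512.00)(98.00) + (-3216.99)(194.00) = 7317227.77 mm³
ΣAȳ = (62100.00)(115.00) + (-4512.00)(143.00) + (-3216.99)(145.00) = 6029820.32 mm³
x̄ = 7317227.77 / 54371.01 = 134.58 mm
ȳ = 6029820.32 / 54371.01 = 110.90 mm

x̄ = 134.58 mm, ȳ = 110.90 mm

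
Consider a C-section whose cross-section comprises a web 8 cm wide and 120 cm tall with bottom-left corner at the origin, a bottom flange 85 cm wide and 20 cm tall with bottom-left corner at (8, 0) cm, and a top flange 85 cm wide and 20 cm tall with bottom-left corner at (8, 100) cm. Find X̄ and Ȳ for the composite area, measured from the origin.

X̄ = 40.26 cm, Ȳ = 60.00 cm

web: A = 8 × 120 = 960.00, centroid at (4.00, 60.00).
bottom flange: A = 85 × 20 = 1700.00, centroid at (50.50, 10.00).
top flange: A = 85 × 20 = 1700.00, centroid at (50.50, 110.00).
ΣA = 4360.00 cm²
ΣAX̄ = (960.00)(4.00) + (1700.00)(50.50) + (1700.00)(50.50) = 175540.00 cm³
ΣAȲ = (960.00)(60.00) + (1700.00)(10.00) + (1700.00)(110.00) = 261600.00 cm³
X̄ = 175540.00 / 4360.00 = 40.26 cm
Ȳ = 261600.00 / 4360.00 = 60.00 cm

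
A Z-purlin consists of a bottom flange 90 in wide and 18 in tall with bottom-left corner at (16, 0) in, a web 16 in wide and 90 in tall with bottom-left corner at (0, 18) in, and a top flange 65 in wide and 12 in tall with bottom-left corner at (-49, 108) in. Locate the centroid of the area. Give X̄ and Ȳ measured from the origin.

X̄ = 25.38 in, Ȳ = 50.58 in

bottom flange: A = 90 × 18 = 1620.00, centroid at (61.00, 9.00).
web: A = 16 × 90 = 1440.00, centroid at (8.00, 63.00).
top flange: A = 65 × 12 = 780.00, centroid at (-16.50, 114.00).
ΣA = 3840.00 in²
ΣAX̄ = (1620.00)(61.00) + (1440.00)(8.00) + (780.00)(-16.50) = 97470.00 in³
ΣAȲ = (1620.00)(9.00) + (1440.00)(63.00) + (780.00)(114.00) = 194220.00 in³
X̄ = 97470.00 / 3840.00 = 25.38 in
Ȳ = 194220.00 / 3840.00 = 50.58 in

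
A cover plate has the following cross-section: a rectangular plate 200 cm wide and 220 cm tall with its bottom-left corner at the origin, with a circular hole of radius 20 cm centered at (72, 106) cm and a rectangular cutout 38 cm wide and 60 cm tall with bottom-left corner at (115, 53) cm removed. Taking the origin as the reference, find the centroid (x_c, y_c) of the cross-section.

plate: A = 200 × 220 = 44000.00, centroid at (100.00, 110.00).
hole 1: A = −π·20² = -1256.64, centroid at (72.00, 106.00).
hole 2: A = −(38 × 60) = -2280.00, centroid at (134.00, 83.00).
ΣA = 40463.36 cm²
ΣAx_c = (44000.00)(100.00) + (-1256.64)(72.00) + (-2280.00)(134.00) = 4004002.13 cm³
ΣAy_c = (44000.00)(110.00) + (-1256.64)(106.00) + (-2280.00)(83.00) = 4517556.47 cm³
x_c = 4004002.13 / 40463.36 = 98.95 cm
y_c = 4517556.47 / 40463.36 = 111.65 cm

x_c = 98.95 cm, y_c = 111.65 cm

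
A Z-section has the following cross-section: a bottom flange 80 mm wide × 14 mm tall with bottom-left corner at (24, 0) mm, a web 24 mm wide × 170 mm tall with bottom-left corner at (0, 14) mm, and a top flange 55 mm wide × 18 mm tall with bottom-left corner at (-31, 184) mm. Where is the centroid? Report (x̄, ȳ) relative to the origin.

x̄ = 18.93 mm, ȳ = 97.39 mm

bottom flange: A = 80 × 14 = 1120.00, centroid at (64.00, 7.00).
web: A = 24 × 170 = 4080.00, centroid at (12.00, 99.00).
top flange: A = 55 × 18 = 990.00, centroid at (-3.50, 193.00).
ΣA = 6190.00 mm²
ΣAx̄ = (1120.00)(64.00) + (4080.00)(12.00) + (990.00)(-3.50) = 117175.00 mm³
ΣAȳ = (1120.00)(7.00) + (4080.00)(99.00) + (990.00)(193.00) = 602830.00 mm³
x̄ = 117175.00 / 6190.00 = 18.93 mm
ȳ = 602830.00 / 6190.00 = 97.39 mm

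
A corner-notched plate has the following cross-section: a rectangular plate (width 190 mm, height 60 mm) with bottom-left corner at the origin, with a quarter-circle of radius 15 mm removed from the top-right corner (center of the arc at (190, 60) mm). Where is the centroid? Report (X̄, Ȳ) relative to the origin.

Part | A | x̄ᵢ | ȳᵢ | A·x̄ᵢ | A·ȳᵢ
plate | 11400.00 | 95.00 | 30.00 | 1083000.00 | 342000.00
removed quarter-circle | -176.71 | 183.63 | 53.63 | -32450.77 | -9477.88
Σ | 11223.29 |  |  | 1050549.23 | 332522.12
X̄ = 1050549.23 / 11223.29 = 93.60 mm
Ȳ = 332522.12 / 11223.29 = 29.63 mm

X̄ = 93.60 mm, Ȳ = 29.63 mm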